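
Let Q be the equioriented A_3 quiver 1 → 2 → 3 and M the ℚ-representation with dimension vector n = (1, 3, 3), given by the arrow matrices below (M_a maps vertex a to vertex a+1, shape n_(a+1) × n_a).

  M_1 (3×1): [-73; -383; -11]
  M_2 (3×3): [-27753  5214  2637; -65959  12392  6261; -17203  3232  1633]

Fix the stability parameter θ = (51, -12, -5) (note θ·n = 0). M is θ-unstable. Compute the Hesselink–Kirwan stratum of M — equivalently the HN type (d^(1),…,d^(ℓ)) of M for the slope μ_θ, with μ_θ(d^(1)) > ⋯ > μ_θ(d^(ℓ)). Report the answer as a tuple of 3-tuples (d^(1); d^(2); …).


Via rank(M_{q-1}∘⋯∘M_p): M ≅ I[1,2], I[2,3]^2, I[3,3].
μ_θ-semistable layers: μ^(1)=39/2; μ^(2)=-5; μ^(3)=-12

((1, 1, 0); (0, 0, 3); (0, 2, 0))


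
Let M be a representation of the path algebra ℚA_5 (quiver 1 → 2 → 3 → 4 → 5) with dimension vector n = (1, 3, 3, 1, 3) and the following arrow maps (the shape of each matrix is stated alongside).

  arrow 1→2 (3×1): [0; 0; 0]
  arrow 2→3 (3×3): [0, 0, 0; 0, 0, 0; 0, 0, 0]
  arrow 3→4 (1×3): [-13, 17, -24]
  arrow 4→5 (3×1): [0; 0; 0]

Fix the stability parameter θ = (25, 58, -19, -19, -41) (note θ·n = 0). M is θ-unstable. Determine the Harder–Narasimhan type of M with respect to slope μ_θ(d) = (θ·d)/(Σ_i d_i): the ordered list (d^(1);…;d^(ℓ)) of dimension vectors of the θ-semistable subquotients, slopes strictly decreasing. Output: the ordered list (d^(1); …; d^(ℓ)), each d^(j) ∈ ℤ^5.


Via rank(M_{q-1}∘⋯∘M_p): M ≅ I[1,1], I[2,2]^3, I[3,3]^2, I[3,4], I[5,5]^3.
μ_θ-semistable layers: μ^(1)=58; μ^(2)=25; μ^(3)=-19; μ^(4)=-41

((0, 3, 0, 0, 0); (1, 0, 0, 0, 0); (0, 0, 3, 1, 0); (0, 0, 0, 0, 3))


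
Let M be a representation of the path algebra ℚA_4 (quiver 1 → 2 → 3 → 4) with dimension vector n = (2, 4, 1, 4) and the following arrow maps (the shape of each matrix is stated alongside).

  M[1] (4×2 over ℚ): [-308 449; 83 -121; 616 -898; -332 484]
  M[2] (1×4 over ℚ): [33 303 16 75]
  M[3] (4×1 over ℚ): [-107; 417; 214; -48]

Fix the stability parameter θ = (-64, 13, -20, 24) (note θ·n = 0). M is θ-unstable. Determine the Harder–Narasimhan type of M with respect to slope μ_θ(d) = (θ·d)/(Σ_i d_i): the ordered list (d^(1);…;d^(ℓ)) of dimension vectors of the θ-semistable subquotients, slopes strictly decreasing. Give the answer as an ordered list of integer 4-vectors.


Barcode: M ≅ I[1,2], I[1,4], I[2,2]^2, I[4,4]^3. HN layers by μ_θ (4 steps, strictly decreasing):
  μ^(1)=24; μ^(2)=13; μ^(3)=-7/2; μ^(4)=-64

((0, 0, 0, 4); (0, 3, 0, 0); (0, 1, 1, 0); (2, 0, 0, 0))


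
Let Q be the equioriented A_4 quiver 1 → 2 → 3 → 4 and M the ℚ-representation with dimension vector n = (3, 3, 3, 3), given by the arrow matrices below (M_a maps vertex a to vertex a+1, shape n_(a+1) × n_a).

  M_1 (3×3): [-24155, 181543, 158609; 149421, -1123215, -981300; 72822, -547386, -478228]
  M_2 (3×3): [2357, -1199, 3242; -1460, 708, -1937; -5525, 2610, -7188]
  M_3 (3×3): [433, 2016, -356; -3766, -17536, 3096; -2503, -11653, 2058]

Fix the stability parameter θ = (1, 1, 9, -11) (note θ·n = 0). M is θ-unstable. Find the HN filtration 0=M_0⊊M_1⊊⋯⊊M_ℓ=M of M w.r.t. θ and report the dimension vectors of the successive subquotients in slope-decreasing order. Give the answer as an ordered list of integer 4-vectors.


Via rank(M_{q-1}∘⋯∘M_p): M ≅ I[1,1], I[1,3], I[1,4], I[2,4], I[4,4].
μ_θ-semistable layers: μ^(1)=9; μ^(2)=1; μ^(3)=0; μ^(4)=-1/3; μ^(5)=-11

((0, 0, 1, 0); (2, 1, 0, 0); (1, 1, 1, 1); (0, 1, 1, 1); (0, 0, 0, 1))


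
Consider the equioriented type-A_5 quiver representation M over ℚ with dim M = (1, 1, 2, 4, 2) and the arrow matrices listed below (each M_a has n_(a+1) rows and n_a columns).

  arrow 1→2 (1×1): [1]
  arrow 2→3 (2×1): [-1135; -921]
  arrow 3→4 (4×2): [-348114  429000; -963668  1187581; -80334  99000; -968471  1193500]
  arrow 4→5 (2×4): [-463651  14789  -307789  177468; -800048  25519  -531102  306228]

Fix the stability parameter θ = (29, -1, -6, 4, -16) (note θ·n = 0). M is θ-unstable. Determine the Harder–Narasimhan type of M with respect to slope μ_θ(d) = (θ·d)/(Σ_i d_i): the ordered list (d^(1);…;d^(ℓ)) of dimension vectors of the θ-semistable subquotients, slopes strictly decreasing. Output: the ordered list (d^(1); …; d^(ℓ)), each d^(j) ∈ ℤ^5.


Via rank(M_{q-1}∘⋯∘M_p): M ≅ I[1,5], I[3,4], I[4,4], I[4,5].
μ_θ-semistable layers: μ^(1)=4; μ^(2)=2; μ^(3)=-6

((0, 0, 0, 2, 0); (1, 1, 1, 1, 1); (0, 0, 1, 1, 1))


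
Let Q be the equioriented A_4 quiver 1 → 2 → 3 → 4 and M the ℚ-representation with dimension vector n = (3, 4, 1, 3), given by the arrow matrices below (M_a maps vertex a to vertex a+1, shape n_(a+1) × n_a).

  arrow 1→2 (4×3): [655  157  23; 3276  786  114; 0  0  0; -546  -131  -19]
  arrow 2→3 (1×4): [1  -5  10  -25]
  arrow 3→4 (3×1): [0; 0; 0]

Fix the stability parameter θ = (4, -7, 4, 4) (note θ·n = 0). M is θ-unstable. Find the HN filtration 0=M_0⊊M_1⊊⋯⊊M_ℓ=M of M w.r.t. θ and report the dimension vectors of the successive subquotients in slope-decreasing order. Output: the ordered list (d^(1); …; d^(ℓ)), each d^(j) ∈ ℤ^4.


Barcode: M ≅ I[1,1], I[1,2], I[1,3], I[2,2]^2, I[4,4]^3. HN layers by μ_θ (3 steps, strictly decreasing):
  μ^(1)=4; μ^(2)=-3/2; μ^(3)=-7

((1, 0, 1, 3); (2, 2, 0, 0); (0, 2, 0, 0))


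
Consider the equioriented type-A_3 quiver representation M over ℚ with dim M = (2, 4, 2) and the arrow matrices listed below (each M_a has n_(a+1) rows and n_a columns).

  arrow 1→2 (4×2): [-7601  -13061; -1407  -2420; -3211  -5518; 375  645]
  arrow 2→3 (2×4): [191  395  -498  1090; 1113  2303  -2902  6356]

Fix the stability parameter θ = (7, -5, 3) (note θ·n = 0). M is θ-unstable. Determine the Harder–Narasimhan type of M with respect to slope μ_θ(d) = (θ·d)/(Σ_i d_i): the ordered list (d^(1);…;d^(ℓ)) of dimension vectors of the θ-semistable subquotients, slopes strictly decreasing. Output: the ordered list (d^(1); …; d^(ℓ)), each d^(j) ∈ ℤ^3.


Via rank(M_{q-1}∘⋯∘M_p): M ≅ I[1,3]^2, I[2,2]^2.
μ_θ-semistable layers: μ^(1)=3; μ^(2)=1; μ^(3)=-5

((0, 0, 2); (2, 2, 0); (0, 2, 0))


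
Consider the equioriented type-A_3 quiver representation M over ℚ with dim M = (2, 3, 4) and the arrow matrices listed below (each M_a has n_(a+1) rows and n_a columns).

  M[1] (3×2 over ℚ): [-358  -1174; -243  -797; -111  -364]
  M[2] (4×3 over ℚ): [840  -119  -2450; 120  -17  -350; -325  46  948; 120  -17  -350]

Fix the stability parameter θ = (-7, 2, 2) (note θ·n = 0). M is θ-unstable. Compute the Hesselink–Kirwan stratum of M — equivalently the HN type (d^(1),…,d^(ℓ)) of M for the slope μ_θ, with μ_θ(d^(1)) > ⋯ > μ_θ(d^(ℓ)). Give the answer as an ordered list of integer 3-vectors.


Interval decomposition of M: I[1,2], I[1,3], I[2,3], I[3,3]^2.
HN type (ℓ=2): μ^(1)=2; μ^(2)=-7

((0, 3, 4); (2, 0, 0))


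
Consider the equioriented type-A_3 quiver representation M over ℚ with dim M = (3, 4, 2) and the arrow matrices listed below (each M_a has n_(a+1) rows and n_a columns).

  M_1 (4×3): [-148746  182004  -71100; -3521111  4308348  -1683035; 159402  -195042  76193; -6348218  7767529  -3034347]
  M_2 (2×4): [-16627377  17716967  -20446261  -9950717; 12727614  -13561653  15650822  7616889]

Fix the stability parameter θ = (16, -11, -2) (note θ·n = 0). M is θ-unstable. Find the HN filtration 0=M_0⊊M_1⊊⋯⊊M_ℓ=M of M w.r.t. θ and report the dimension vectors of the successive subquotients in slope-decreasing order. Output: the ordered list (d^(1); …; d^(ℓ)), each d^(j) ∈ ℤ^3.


Interval decomposition of M: I[1,2], I[1,3]^2, I[2,2].
HN type (ℓ=3): μ^(1)=5/2; μ^(2)=1; μ^(3)=-11

((1, 1, 0); (2, 2, 2); (0, 1, 0))


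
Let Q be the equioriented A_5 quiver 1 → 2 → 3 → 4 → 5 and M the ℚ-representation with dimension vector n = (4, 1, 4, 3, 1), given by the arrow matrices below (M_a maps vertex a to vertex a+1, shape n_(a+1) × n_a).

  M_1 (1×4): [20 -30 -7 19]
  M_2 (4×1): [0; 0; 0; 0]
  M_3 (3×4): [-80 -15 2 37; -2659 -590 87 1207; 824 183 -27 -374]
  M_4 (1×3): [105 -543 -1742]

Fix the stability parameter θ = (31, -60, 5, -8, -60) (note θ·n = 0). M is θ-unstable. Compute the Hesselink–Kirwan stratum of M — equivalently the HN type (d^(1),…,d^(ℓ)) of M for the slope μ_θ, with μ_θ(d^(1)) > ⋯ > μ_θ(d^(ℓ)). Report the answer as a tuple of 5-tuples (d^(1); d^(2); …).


Via rank(M_{q-1}∘⋯∘M_p): M ≅ I[1,1]^3, I[1,2], I[3,3], I[3,4]^2, I[3,5].
μ_θ-semistable layers: μ^(1)=31; μ^(2)=5; μ^(3)=-3/2; μ^(4)=-29/2; μ^(5)=-21

((3, 0, 0, 0, 0); (0, 0, 1, 0, 0); (0, 0, 2, 2, 0); (1, 1, 0, 0, 0); (0, 0, 1, 1, 1))


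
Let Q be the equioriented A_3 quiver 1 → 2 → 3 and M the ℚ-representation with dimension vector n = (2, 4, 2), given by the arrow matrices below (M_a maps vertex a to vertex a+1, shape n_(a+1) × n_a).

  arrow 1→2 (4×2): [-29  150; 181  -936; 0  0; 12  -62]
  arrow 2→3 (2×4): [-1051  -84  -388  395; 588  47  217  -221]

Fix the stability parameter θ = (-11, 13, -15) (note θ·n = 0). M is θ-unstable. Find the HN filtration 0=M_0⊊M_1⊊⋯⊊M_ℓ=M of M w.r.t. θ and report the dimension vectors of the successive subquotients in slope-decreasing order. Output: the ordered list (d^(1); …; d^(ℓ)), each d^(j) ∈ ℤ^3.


Via rank(M_{q-1}∘⋯∘M_p): M ≅ I[1,3]^2, I[2,2]^2.
μ_θ-semistable layers: μ^(1)=13; μ^(2)=-1; μ^(3)=-11

((0, 2, 0); (0, 2, 2); (2, 0, 0))


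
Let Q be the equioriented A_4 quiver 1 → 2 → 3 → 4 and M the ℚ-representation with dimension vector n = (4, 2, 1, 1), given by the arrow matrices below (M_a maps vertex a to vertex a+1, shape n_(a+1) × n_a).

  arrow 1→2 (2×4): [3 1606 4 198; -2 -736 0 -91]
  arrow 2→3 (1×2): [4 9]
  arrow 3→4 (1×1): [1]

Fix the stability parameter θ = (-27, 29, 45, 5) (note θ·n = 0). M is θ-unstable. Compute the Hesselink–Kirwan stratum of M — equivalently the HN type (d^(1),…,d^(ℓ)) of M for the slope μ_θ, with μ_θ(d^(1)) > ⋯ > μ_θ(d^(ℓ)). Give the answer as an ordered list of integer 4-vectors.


Interval decomposition of M: I[1,1]^2, I[1,2], I[1,4].
HN type (ℓ=3): μ^(1)=29; μ^(2)=79/3; μ^(3)=-27

((0, 1, 0, 0); (0, 1, 1, 1); (4, 0, 0, 0))


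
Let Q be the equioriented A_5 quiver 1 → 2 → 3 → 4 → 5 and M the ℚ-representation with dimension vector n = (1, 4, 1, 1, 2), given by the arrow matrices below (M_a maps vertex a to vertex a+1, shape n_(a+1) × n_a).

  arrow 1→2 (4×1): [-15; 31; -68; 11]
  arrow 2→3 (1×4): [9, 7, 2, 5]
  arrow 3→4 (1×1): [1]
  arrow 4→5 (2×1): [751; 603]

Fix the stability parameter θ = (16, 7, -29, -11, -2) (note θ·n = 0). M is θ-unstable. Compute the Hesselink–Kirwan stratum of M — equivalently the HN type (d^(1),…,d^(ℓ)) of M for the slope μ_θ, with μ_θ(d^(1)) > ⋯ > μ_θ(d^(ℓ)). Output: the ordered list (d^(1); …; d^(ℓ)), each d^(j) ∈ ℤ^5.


Barcode: M ≅ I[1,5], I[2,2]^3, I[5,5]. HN layers by μ_θ (3 steps, strictly decreasing):
  μ^(1)=7; μ^(2)=-2; μ^(3)=-17/4

((0, 3, 0, 0, 0); (0, 0, 0, 0, 2); (1, 1, 1, 1, 0))


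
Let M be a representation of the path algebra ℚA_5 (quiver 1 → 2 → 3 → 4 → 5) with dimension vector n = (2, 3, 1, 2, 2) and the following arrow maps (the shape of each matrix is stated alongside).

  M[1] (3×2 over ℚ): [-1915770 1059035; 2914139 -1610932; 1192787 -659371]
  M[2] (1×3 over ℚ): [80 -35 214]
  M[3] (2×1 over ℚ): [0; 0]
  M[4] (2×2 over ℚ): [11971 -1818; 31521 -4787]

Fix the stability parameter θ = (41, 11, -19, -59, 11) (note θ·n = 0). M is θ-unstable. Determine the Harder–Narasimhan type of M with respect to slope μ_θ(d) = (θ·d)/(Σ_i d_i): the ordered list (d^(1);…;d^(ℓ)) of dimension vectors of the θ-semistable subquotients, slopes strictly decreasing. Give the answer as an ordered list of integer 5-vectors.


Interval decomposition of M: I[1,2], I[1,3], I[2,2], I[4,5]^2.
HN type (ℓ=3): μ^(1)=26; μ^(2)=11; μ^(3)=-59

((1, 1, 0, 0, 0); (1, 2, 1, 0, 2); (0, 0, 0, 2, 0))


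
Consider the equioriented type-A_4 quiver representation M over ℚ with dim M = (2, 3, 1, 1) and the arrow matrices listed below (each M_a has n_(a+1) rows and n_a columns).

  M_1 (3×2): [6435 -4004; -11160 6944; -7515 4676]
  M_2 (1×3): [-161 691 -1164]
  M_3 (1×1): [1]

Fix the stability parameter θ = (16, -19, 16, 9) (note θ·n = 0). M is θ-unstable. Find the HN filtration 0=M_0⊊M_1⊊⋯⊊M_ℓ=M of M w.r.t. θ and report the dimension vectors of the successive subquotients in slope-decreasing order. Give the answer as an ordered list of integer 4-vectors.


Interval decomposition of M: I[1,1], I[1,4], I[2,2]^2.
HN type (ℓ=4): μ^(1)=16; μ^(2)=25/2; μ^(3)=-3/2; μ^(4)=-19

((1, 0, 0, 0); (0, 0, 1, 1); (1, 1, 0, 0); (0, 2, 0, 0))


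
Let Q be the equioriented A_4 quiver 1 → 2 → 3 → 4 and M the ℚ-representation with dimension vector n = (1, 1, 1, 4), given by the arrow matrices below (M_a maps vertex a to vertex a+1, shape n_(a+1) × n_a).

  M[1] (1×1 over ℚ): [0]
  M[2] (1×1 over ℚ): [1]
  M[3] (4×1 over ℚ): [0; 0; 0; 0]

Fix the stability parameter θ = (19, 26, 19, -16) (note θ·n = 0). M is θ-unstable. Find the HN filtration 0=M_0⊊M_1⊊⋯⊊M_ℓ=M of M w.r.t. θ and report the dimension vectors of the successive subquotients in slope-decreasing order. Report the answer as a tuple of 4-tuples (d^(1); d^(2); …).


Via rank(M_{q-1}∘⋯∘M_p): M ≅ I[1,1], I[2,3], I[4,4]^4.
μ_θ-semistable layers: μ^(1)=45/2; μ^(2)=19; μ^(3)=-16

((0, 1, 1, 0); (1, 0, 0, 0); (0, 0, 0, 4))


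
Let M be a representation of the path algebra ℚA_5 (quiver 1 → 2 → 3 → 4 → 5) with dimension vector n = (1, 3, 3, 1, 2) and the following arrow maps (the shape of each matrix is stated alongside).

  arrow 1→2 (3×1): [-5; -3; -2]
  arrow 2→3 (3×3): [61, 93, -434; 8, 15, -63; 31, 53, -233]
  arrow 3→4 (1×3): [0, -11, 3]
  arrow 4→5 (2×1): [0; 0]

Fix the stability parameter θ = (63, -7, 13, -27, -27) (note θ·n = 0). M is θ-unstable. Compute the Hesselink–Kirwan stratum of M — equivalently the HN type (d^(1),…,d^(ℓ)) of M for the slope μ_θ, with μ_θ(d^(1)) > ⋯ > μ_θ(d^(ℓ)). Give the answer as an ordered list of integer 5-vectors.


Interval decomposition of M: I[1,4], I[2,3]^2, I[5,5]^2.
HN type (ℓ=4): μ^(1)=13; μ^(2)=21/2; μ^(3)=-7; μ^(4)=-27

((0, 0, 2, 0, 0); (1, 1, 1, 1, 0); (0, 2, 0, 0, 0); (0, 0, 0, 0, 2))


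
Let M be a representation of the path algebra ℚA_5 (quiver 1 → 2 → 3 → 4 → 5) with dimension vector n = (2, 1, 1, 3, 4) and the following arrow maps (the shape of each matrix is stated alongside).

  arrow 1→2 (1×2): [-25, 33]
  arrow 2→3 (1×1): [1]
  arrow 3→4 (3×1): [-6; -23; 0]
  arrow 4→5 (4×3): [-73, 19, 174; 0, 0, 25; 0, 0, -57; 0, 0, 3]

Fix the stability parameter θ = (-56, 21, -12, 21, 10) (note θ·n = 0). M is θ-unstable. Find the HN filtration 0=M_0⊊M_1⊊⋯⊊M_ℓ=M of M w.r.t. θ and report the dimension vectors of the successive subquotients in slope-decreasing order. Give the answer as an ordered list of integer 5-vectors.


Via rank(M_{q-1}∘⋯∘M_p): M ≅ I[1,1], I[1,5], I[4,4], I[4,5], I[5,5]^2.
μ_θ-semistable layers: μ^(1)=21; μ^(2)=31/2; μ^(3)=10; μ^(4)=9/2; μ^(5)=-56

((0, 0, 0, 1, 0); (0, 0, 0, 2, 2); (0, 0, 0, 0, 2); (0, 1, 1, 0, 0); (2, 0, 0, 0, 0))


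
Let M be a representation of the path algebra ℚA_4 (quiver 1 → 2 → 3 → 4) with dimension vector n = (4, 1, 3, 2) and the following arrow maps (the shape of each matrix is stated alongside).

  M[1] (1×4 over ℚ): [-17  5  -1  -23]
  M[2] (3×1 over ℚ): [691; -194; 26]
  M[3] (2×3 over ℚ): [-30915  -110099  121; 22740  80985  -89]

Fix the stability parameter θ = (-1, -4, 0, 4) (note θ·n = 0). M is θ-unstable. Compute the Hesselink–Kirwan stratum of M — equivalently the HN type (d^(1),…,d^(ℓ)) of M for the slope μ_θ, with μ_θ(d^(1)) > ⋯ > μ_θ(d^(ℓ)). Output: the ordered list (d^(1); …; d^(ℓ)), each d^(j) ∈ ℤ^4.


Via rank(M_{q-1}∘⋯∘M_p): M ≅ I[1,1]^3, I[1,4], I[3,3], I[3,4].
μ_θ-semistable layers: μ^(1)=4; μ^(2)=0; μ^(3)=-1; μ^(4)=-5/2

((0, 0, 0, 2); (0, 0, 3, 0); (3, 0, 0, 0); (1, 1, 0, 0))


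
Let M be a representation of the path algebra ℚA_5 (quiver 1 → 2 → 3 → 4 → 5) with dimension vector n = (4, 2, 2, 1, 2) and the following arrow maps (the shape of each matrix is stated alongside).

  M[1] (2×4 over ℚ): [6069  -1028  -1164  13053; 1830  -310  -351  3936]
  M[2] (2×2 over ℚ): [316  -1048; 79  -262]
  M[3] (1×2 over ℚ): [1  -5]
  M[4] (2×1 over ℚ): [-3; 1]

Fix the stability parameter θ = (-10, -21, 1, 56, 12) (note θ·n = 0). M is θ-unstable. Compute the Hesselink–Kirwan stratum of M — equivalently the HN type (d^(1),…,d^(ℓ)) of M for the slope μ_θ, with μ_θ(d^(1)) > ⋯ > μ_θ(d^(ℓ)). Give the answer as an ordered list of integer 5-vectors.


Barcode: M ≅ I[1,1]^2, I[1,2], I[1,5], I[3,3], I[5,5]. HN layers by μ_θ (5 steps, strictly decreasing):
  μ^(1)=34; μ^(2)=12; μ^(3)=1; μ^(4)=-10; μ^(5)=-31/2

((0, 0, 0, 1, 1); (0, 0, 0, 0, 1); (0, 0, 2, 0, 0); (2, 0, 0, 0, 0); (2, 2, 0, 0, 0))


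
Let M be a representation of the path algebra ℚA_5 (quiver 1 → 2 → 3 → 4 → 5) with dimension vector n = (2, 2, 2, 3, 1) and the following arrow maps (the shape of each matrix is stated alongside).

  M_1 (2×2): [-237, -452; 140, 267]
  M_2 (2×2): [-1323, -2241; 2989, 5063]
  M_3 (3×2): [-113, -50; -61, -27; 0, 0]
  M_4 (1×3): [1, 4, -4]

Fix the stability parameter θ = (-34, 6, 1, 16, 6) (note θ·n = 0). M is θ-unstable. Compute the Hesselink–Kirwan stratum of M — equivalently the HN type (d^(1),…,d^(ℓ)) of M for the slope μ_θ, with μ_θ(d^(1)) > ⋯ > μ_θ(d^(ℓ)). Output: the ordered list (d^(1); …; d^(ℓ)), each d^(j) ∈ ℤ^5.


Barcode: M ≅ I[1,2], I[1,5], I[3,4], I[4,4]. HN layers by μ_θ (6 steps, strictly decreasing):
  μ^(1)=16; μ^(2)=11; μ^(3)=6; μ^(4)=7/2; μ^(5)=1; μ^(6)=-34

((0, 0, 0, 2, 0); (0, 0, 0, 1, 1); (0, 1, 0, 0, 0); (0, 1, 1, 0, 0); (0, 0, 1, 0, 0); (2, 0, 0, 0, 0))


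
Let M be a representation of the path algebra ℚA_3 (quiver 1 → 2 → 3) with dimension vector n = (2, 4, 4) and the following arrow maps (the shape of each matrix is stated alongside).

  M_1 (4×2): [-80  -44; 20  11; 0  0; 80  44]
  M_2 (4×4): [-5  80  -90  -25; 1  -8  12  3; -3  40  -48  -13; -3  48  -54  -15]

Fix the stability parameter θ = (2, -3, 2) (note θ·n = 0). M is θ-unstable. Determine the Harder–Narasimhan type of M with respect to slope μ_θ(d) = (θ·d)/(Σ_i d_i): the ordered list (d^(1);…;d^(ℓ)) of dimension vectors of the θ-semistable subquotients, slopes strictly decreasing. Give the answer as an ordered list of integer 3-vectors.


Barcode: M ≅ I[1,1], I[1,2], I[2,2], I[2,3]^2, I[3,3]^2. HN layers by μ_θ (3 steps, strictly decreasing):
  μ^(1)=2; μ^(2)=-1/2; μ^(3)=-3

((1, 0, 4); (1, 1, 0); (0, 3, 0))


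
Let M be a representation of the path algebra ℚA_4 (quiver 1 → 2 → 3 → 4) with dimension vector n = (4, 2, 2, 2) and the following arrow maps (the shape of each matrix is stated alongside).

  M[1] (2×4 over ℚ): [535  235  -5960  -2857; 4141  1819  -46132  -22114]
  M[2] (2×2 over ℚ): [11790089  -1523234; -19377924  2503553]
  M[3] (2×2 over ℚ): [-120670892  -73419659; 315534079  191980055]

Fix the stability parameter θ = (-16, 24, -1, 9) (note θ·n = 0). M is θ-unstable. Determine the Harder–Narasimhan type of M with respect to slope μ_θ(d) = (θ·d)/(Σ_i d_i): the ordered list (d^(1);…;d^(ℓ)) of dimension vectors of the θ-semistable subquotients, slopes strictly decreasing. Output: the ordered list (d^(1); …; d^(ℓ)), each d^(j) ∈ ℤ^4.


Barcode: M ≅ I[1,1]^2, I[1,4]^2. HN layers by μ_θ (2 steps, strictly decreasing):
  μ^(1)=32/3; μ^(2)=-16

((0, 2, 2, 2); (4, 0, 0, 0))


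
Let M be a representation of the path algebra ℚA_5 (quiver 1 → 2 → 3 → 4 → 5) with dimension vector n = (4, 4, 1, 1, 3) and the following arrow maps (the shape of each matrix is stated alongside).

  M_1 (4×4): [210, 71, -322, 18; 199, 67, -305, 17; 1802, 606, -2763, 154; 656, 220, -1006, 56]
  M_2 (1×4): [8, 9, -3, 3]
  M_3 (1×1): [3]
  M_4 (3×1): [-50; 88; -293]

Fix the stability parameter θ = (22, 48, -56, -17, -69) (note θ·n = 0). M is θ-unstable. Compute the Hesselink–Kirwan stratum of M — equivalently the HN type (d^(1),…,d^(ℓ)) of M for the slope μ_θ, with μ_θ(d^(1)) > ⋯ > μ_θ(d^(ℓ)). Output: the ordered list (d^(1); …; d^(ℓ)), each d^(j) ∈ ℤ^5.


Via rank(M_{q-1}∘⋯∘M_p): M ≅ I[1,1], I[1,2]^2, I[1,5], I[2,2], I[5,5]^2.
μ_θ-semistable layers: μ^(1)=48; μ^(2)=22; μ^(3)=-72/5; μ^(4)=-69

((0, 3, 0, 0, 0); (3, 0, 0, 0, 0); (1, 1, 1, 1, 1); (0, 0, 0, 0, 2))


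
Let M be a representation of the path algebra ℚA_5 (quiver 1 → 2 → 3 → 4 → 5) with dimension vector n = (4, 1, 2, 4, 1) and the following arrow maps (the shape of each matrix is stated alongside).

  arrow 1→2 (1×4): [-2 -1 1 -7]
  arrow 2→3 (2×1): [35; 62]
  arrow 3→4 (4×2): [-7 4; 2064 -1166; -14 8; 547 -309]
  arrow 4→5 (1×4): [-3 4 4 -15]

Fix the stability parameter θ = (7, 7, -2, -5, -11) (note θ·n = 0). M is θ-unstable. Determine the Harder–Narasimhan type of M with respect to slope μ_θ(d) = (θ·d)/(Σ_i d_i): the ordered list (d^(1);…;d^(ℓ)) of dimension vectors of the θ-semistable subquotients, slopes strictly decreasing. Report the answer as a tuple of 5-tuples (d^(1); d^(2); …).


Via rank(M_{q-1}∘⋯∘M_p): M ≅ I[1,1]^3, I[1,5], I[3,4], I[4,4]^2.
μ_θ-semistable layers: μ^(1)=7; μ^(2)=-4/5; μ^(3)=-7/2; μ^(4)=-5

((3, 0, 0, 0, 0); (1, 1, 1, 1, 1); (0, 0, 1, 1, 0); (0, 0, 0, 2, 0))


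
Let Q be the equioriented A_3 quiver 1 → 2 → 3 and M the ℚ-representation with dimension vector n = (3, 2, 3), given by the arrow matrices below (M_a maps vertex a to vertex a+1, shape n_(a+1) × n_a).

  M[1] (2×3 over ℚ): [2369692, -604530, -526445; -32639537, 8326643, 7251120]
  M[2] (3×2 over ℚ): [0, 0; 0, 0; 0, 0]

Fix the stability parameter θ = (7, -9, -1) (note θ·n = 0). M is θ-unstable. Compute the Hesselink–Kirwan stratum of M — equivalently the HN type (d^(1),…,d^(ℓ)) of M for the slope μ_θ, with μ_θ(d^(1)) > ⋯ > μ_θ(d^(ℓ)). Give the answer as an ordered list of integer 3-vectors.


Barcode: M ≅ I[1,1], I[1,2]^2, I[3,3]^3. HN layers by μ_θ (2 steps, strictly decreasing):
  μ^(1)=7; μ^(2)=-1

((1, 0, 0); (2, 2, 3))


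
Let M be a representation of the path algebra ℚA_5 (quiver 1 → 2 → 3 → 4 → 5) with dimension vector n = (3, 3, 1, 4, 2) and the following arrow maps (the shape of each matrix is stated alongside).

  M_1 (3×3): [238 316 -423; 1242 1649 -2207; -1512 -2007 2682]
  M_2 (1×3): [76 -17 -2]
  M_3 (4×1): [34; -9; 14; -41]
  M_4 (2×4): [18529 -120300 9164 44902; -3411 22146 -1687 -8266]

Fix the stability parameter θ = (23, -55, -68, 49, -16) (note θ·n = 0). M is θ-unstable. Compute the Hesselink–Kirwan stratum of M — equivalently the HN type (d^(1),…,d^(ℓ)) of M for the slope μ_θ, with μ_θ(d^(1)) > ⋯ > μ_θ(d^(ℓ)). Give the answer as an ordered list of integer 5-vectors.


Via rank(M_{q-1}∘⋯∘M_p): M ≅ I[1,1], I[1,2], I[1,4], I[2,2], I[4,4], I[4,5]^2.
μ_θ-semistable layers: μ^(1)=49; μ^(2)=23; μ^(3)=33/2; μ^(4)=-16; μ^(5)=-100/3; μ^(6)=-55

((0, 0, 0, 2, 0); (1, 0, 0, 0, 0); (0, 0, 0, 2, 2); (1, 1, 0, 0, 0); (1, 1, 1, 0, 0); (0, 1, 0, 0, 0))


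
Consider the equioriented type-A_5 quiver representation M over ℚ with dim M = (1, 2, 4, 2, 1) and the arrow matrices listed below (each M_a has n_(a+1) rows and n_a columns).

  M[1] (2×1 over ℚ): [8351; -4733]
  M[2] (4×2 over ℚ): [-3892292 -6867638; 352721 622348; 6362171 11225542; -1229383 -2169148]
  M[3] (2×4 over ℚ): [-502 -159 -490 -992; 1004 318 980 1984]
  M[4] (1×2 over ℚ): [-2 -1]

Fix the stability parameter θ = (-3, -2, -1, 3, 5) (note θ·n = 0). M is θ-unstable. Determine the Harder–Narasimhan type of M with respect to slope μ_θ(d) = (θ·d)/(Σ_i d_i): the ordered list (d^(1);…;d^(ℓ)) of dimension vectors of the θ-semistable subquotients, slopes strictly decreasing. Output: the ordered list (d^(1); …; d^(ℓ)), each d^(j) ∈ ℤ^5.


Interval decomposition of M: I[1,4], I[2,3], I[3,3]^2, I[4,5].
HN type (ℓ=5): μ^(1)=5; μ^(2)=3; μ^(3)=-1; μ^(4)=-2; μ^(5)=-3

((0, 0, 0, 0, 1); (0, 0, 0, 2, 0); (0, 0, 4, 0, 0); (0, 2, 0, 0, 0); (1, 0, 0, 0, 0))


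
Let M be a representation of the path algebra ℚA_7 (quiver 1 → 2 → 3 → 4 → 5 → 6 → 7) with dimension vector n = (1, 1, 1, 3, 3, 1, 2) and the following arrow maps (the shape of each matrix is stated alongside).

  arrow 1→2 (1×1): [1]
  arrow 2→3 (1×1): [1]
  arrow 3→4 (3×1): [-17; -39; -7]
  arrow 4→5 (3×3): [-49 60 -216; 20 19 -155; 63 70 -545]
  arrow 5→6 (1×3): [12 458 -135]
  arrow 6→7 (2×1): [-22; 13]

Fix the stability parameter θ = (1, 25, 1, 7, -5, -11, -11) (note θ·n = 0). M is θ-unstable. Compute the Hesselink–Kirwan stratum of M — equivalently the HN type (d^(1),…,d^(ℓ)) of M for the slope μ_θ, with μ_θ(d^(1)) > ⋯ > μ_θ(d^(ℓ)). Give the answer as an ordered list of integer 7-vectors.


Barcode: M ≅ I[1,7], I[4,5]^2, I[7,7]. HN layers by μ_θ (2 steps, strictly decreasing):
  μ^(1)=1; μ^(2)=-11

((1, 1, 1, 3, 3, 1, 1); (0, 0, 0, 0, 0, 0, 1))


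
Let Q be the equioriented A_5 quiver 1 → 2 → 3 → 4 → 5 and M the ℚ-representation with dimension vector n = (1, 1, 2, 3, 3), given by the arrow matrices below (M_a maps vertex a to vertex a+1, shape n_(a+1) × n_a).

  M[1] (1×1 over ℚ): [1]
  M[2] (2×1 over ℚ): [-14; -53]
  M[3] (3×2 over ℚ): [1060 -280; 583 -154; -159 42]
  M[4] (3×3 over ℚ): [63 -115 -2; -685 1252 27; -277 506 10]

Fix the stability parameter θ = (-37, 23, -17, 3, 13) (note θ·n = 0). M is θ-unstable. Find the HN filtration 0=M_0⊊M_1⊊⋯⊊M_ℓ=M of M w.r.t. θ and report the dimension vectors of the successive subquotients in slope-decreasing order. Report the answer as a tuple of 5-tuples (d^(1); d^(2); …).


Barcode: M ≅ I[1,3], I[3,5], I[4,5]^2. HN layers by μ_θ (4 steps, strictly decreasing):
  μ^(1)=13; μ^(2)=3; μ^(3)=-17; μ^(4)=-37

((0, 0, 0, 0, 3); (0, 1, 1, 3, 0); (0, 0, 1, 0, 0); (1, 0, 0, 0, 0))


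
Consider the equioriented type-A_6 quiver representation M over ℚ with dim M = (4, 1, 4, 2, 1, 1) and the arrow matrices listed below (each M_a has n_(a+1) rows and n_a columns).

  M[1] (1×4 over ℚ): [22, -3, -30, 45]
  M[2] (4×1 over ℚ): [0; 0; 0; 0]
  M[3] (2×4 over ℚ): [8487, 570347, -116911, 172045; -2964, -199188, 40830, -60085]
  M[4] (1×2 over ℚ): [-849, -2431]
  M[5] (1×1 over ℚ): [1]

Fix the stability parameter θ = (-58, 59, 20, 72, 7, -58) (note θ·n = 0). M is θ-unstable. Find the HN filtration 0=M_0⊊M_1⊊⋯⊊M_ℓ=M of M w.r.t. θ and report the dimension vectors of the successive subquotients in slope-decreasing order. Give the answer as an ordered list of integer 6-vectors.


Via rank(M_{q-1}∘⋯∘M_p): M ≅ I[1,1]^3, I[1,2], I[3,3]^2, I[3,4], I[3,6].
μ_θ-semistable layers: μ^(1)=72; μ^(2)=59; μ^(3)=20; μ^(4)=41/4; μ^(5)=-58

((0, 0, 0, 1, 0, 0); (0, 1, 0, 0, 0, 0); (0, 0, 3, 0, 0, 0); (0, 0, 1, 1, 1, 1); (4, 0, 0, 0, 0, 0))


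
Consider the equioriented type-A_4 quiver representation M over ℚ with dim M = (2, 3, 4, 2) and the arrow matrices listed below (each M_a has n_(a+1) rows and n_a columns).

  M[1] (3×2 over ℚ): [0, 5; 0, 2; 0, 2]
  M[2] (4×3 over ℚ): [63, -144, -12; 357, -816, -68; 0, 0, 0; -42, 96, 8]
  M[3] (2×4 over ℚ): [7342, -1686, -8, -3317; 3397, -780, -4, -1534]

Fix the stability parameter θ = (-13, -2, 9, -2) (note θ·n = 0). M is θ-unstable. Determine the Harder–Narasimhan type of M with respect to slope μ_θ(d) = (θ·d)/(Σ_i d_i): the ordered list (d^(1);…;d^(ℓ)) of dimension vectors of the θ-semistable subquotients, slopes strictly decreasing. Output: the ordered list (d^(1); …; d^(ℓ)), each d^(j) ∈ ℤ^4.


Interval decomposition of M: I[1,1], I[1,4], I[2,2]^2, I[3,3]^2, I[3,4].
HN type (ℓ=4): μ^(1)=9; μ^(2)=7/2; μ^(3)=-2; μ^(4)=-13

((0, 0, 2, 0); (0, 0, 2, 2); (0, 3, 0, 0); (2, 0, 0, 0))


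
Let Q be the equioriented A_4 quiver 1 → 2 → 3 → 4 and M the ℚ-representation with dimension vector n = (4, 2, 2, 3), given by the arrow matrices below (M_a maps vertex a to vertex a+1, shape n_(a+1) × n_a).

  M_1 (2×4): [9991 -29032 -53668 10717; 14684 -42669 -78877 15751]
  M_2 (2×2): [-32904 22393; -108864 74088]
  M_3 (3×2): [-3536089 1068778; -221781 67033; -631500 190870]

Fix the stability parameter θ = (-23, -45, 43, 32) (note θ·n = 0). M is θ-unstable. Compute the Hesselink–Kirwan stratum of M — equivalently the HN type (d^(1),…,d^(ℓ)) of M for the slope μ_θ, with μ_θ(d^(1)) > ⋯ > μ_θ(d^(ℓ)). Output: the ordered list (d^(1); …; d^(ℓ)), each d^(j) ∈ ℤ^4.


Interval decomposition of M: I[1,1]^2, I[1,2], I[1,4], I[3,4], I[4,4].
HN type (ℓ=4): μ^(1)=75/2; μ^(2)=32; μ^(3)=-23; μ^(4)=-34

((0, 0, 2, 2); (0, 0, 0, 1); (2, 0, 0, 0); (2, 2, 0, 0))


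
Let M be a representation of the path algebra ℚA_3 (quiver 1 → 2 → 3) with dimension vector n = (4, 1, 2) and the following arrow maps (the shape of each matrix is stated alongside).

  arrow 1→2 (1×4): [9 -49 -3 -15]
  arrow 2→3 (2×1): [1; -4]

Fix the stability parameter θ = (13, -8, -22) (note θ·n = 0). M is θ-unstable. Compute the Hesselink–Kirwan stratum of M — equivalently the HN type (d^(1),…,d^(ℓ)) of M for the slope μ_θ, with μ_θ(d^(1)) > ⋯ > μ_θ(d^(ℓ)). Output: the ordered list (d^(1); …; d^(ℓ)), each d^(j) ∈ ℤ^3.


Interval decomposition of M: I[1,1]^3, I[1,3], I[3,3].
HN type (ℓ=3): μ^(1)=13; μ^(2)=-17/3; μ^(3)=-22

((3, 0, 0); (1, 1, 1); (0, 0, 1))


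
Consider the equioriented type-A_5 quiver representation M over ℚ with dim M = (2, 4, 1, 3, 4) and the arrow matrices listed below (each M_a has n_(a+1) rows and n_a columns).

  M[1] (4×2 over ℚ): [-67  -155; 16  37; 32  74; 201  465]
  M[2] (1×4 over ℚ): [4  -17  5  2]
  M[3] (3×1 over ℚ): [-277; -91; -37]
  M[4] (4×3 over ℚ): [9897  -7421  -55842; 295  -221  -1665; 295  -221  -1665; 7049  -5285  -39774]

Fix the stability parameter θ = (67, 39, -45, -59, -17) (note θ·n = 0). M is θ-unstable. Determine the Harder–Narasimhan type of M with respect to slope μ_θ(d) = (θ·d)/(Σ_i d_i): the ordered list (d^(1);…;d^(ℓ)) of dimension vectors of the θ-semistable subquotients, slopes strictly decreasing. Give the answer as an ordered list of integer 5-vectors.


Barcode: M ≅ I[1,2], I[1,5], I[2,2]^2, I[4,4], I[4,5], I[5,5]^2. HN layers by μ_θ (5 steps, strictly decreasing):
  μ^(1)=53; μ^(2)=39; μ^(3)=-3; μ^(4)=-17; μ^(5)=-59

((1, 1, 0, 0, 0); (0, 2, 0, 0, 0); (1, 1, 1, 1, 1); (0, 0, 0, 0, 3); (0, 0, 0, 2, 0))


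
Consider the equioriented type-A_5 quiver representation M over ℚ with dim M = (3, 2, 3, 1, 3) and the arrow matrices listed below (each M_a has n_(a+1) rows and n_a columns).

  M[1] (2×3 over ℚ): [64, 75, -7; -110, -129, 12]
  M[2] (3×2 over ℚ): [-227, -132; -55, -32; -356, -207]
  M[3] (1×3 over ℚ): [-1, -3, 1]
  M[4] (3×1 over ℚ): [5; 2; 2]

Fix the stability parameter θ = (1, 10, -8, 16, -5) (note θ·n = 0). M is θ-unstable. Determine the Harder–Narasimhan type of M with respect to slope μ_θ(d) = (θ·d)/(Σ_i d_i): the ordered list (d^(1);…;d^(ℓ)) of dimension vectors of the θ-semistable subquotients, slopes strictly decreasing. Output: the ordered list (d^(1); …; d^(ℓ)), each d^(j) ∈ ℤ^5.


Barcode: M ≅ I[1,1], I[1,3], I[1,5], I[3,3], I[5,5]^2. HN layers by μ_θ (4 steps, strictly decreasing):
  μ^(1)=11/2; μ^(2)=1; μ^(3)=-5; μ^(4)=-8

((0, 0, 0, 1, 1); (3, 2, 2, 0, 0); (0, 0, 0, 0, 2); (0, 0, 1, 0, 0))


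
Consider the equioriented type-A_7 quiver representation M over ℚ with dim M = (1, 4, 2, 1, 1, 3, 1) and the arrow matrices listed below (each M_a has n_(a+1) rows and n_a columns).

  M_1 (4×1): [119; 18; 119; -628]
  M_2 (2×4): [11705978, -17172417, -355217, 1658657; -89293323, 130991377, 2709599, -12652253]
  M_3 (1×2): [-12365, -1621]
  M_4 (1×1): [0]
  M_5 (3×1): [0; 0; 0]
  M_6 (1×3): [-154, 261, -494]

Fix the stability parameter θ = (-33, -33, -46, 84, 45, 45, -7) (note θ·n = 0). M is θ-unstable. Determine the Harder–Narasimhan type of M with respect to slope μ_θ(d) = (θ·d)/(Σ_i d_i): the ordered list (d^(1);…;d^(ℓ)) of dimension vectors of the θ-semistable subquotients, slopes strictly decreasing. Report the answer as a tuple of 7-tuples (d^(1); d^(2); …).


Interval decomposition of M: I[1,4], I[2,2]^2, I[2,3], I[5,5], I[6,6]^2, I[6,7].
HN type (ℓ=6): μ^(1)=84; μ^(2)=45; μ^(3)=19; μ^(4)=-33; μ^(5)=-112/3; μ^(6)=-79/2

((0, 0, 0, 1, 0, 0, 0); (0, 0, 0, 0, 1, 2, 0); (0, 0, 0, 0, 0, 1, 1); (0, 2, 0, 0, 0, 0, 0); (1, 1, 1, 0, 0, 0, 0); (0, 1, 1, 0, 0, 0, 0))


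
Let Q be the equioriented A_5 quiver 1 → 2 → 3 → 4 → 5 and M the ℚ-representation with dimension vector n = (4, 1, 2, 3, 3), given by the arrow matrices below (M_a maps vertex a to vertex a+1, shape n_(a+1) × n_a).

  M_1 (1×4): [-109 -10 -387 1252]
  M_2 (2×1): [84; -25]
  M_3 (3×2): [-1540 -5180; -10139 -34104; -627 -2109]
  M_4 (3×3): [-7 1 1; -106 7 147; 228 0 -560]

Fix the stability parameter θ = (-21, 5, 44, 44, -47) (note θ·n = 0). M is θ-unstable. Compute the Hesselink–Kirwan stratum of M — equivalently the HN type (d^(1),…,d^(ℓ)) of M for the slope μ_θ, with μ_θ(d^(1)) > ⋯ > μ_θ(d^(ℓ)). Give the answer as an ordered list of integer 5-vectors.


Interval decomposition of M: I[1,1]^3, I[1,5], I[3,4], I[4,5], I[5,5].
HN type (ℓ=6): μ^(1)=44; μ^(2)=41/3; μ^(3)=5; μ^(4)=-3/2; μ^(5)=-21; μ^(6)=-47

((0, 0, 1, 1, 0); (0, 0, 1, 1, 1); (0, 1, 0, 0, 0); (0, 0, 0, 1, 1); (4, 0, 0, 0, 0); (0, 0, 0, 0, 1))


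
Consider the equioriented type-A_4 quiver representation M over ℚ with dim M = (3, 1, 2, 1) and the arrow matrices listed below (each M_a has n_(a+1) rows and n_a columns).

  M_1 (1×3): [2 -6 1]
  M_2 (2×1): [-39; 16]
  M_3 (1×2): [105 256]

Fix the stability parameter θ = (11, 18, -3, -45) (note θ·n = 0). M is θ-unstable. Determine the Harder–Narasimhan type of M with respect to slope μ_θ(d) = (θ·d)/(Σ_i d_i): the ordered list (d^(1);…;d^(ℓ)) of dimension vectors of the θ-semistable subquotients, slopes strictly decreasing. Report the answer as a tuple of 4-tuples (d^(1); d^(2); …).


Barcode: M ≅ I[1,1]^2, I[1,4], I[3,3]. HN layers by μ_θ (3 steps, strictly decreasing):
  μ^(1)=11; μ^(2)=-3; μ^(3)=-19/4

((2, 0, 0, 0); (0, 0, 1, 0); (1, 1, 1, 1))


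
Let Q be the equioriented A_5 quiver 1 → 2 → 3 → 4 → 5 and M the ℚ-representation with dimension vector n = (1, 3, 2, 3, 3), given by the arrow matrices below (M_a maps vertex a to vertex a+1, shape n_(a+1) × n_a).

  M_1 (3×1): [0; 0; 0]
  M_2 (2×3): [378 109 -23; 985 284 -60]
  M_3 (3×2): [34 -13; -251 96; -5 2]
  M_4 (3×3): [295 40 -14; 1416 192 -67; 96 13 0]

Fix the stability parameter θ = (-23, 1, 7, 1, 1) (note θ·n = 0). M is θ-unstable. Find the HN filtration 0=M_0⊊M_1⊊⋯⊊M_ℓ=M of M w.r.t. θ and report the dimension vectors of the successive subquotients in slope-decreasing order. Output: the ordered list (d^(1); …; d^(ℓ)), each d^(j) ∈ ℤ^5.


Via rank(M_{q-1}∘⋯∘M_p): M ≅ I[1,1], I[2,2], I[2,5]^2, I[4,5].
μ_θ-semistable layers: μ^(1)=3; μ^(2)=1; μ^(3)=-23

((0, 0, 2, 2, 2); (0, 3, 0, 1, 1); (1, 0, 0, 0, 0))


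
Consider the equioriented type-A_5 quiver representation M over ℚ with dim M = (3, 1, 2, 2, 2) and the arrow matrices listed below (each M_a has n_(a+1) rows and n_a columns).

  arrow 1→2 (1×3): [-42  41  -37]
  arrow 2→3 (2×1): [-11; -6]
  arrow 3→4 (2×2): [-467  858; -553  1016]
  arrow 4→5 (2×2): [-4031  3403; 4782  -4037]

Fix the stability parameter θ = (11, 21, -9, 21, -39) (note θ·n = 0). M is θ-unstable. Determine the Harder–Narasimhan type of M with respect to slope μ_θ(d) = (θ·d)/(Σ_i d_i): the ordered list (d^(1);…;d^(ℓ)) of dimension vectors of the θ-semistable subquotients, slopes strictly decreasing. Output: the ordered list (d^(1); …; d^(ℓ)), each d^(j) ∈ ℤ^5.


Barcode: M ≅ I[1,1]^2, I[1,5], I[3,5]. HN layers by μ_θ (3 steps, strictly decreasing):
  μ^(1)=11; μ^(2)=1; μ^(3)=-9

((2, 0, 0, 0, 0); (1, 1, 1, 1, 1); (0, 0, 1, 1, 1))


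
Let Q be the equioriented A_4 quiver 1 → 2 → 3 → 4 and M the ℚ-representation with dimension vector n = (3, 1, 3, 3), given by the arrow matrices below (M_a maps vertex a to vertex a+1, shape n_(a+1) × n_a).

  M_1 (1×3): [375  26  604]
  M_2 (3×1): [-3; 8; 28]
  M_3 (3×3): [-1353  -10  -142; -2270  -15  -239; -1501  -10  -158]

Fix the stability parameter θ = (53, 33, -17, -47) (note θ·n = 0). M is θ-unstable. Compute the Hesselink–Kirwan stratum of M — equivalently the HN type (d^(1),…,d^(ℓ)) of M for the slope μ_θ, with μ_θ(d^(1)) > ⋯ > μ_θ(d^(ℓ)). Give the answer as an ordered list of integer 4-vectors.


Barcode: M ≅ I[1,1]^2, I[1,4], I[3,3], I[3,4], I[4,4]. HN layers by μ_θ (5 steps, strictly decreasing):
  μ^(1)=53; μ^(2)=11/2; μ^(3)=-17; μ^(4)=-32; μ^(5)=-47

((2, 0, 0, 0); (1, 1, 1, 1); (0, 0, 1, 0); (0, 0, 1, 1); (0, 0, 0, 1))


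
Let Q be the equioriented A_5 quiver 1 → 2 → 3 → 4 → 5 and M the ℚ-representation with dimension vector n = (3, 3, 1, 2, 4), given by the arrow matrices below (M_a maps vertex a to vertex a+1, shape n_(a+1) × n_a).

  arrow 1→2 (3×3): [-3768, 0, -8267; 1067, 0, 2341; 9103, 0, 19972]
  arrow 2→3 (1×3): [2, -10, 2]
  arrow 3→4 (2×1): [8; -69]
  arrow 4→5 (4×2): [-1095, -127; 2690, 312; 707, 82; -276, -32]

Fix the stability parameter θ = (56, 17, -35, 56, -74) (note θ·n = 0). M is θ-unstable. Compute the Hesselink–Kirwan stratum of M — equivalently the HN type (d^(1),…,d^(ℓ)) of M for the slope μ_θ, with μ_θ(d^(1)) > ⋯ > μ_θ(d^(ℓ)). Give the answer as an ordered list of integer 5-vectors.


Barcode: M ≅ I[1,1], I[1,2]^2, I[2,5], I[4,5], I[5,5]^2. HN layers by μ_θ (4 steps, strictly decreasing):
  μ^(1)=56; μ^(2)=73/2; μ^(3)=-9; μ^(4)=-74

((1, 0, 0, 0, 0); (2, 2, 0, 0, 0); (0, 1, 1, 2, 2); (0, 0, 0, 0, 2))


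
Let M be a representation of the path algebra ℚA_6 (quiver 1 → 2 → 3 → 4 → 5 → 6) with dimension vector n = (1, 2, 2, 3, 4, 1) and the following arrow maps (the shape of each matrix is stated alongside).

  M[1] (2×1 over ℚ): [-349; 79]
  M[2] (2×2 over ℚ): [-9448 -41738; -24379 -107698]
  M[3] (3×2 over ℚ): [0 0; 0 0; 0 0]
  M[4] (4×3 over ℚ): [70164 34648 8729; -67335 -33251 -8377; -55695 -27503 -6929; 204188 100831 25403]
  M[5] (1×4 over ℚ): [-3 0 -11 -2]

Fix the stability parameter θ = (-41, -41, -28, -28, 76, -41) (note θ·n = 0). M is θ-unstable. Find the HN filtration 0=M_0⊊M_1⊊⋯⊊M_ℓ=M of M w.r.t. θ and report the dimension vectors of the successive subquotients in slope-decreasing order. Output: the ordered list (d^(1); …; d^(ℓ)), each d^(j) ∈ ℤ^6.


Interval decomposition of M: I[1,3], I[2,3], I[4,5]^2, I[4,6], I[5,5].
HN type (ℓ=4): μ^(1)=76; μ^(2)=35/2; μ^(3)=-28; μ^(4)=-41

((0, 0, 0, 0, 3, 0); (0, 0, 0, 0, 1, 1); (0, 0, 2, 3, 0, 0); (1, 2, 0, 0, 0, 0))


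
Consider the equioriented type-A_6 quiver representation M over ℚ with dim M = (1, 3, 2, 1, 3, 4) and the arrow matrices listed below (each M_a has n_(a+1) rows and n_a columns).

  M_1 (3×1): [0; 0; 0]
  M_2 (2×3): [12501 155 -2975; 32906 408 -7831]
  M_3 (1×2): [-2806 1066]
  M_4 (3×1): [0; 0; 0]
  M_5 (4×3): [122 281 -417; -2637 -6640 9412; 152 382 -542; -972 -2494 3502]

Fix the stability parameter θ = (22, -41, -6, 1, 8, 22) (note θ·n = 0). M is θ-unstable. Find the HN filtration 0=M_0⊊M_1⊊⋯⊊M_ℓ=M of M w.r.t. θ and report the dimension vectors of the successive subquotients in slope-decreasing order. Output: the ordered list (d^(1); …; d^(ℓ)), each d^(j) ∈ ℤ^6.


Interval decomposition of M: I[1,1], I[2,2], I[2,3], I[2,4], I[5,5], I[5,6]^2, I[6,6]^2.
HN type (ℓ=5): μ^(1)=22; μ^(2)=8; μ^(3)=1; μ^(4)=-6; μ^(5)=-41

((1, 0, 0, 0, 0, 4); (0, 0, 0, 0, 3, 0); (0, 0, 0, 1, 0, 0); (0, 0, 2, 0, 0, 0); (0, 3, 0, 0, 0, 0))
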